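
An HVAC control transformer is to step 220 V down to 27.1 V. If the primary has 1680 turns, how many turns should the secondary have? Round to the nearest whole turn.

N_s = 207 turns

N_s/N_p = V_s/V_p, so N_s = 1680 × 27.1/220 = 206.9 ≈ 207 turns.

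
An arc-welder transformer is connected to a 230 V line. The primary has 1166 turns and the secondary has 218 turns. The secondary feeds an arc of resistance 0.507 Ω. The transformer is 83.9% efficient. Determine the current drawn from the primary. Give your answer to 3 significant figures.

V_s = 230 × 218/1166 = 43.002 V.
I_s = V_s/R = 43.002/0.507 = 84.816 A.
P_out = V_s I_s = 43.002 × 84.816 = 3647.2 W.
P_in = P_out/η = 3647.2/0.839 = 4347.1 W.
I_p = P_in/V_p = 4347.1/230 = 18.9 A.

I_p ≈ 18.9 A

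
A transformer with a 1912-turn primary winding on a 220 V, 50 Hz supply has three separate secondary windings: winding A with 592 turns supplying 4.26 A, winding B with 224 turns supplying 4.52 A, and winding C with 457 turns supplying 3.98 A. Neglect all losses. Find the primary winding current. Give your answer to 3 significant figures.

I_p ≈ 2.80 A

V_A = 220 × 592/1912 = 68.117 V; V_B = 220 × 224/1912 = 25.774 V; V_C = 220 × 457/1912 = 52.584 V.
P_out = V_A I_A + V_B I_B + V_C I_C = 68.117×4.26 + 25.774×4.52 + 52.584×3.98 = 290.18 + 116.50 + 209.28 = 615.96 W.
Ideal ⇒ P_in = P_out, so I_p = P_out/V_p = 615.96/220 = 2.80 A.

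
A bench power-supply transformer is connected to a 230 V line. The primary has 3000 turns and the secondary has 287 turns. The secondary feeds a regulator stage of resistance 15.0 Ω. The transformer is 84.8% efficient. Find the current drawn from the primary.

V_s = 230 × 287/3000 = 22.003 V.
I_s = V_s/R = 22.003/15.0 = 1.4669 A.
P_out = V_s I_s = 22.003 × 1.4669 = 32.276 W.
P_in = P_out/η = 32.276/0.848 = 38.062 W.
I_p = P_in/V_p = 38.062/230 = 0.165 A.

I_p ≈ 0.165 A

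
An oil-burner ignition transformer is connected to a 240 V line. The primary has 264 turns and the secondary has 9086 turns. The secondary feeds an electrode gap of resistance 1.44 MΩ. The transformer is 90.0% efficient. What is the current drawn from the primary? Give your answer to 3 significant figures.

I_p ≈ 0.219 A

V_s = 240 × 9086/264 = 8260.0 V.
I_s = V_s/R = 8260.0/(1.44×10^6) = 0.0057361 A.
P_out = V_s I_s = 8260.0 × 0.0057361 = 47.380 W.
P_in = P_out/η = 47.380/0.900 = 52.645 W.
I_p = P_in/V_p = 52.645/240 = 0.219 A.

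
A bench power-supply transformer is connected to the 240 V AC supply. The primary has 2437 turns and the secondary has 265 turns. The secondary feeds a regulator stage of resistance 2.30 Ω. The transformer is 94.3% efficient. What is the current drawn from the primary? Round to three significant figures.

V_s = 240 × 265/2437 = 26.098 V.
I_s = V_s/R = 26.098/2.30 = 11.347 A.
P_out = V_s I_s = 26.098 × 11.347 = 296.13 W.
P_in = P_out/η = 296.13/0.943 = 314.02 W.
I_p = P_in/V_p = 314.02/240 = 1.31 A.

I_p ≈ 1.31 A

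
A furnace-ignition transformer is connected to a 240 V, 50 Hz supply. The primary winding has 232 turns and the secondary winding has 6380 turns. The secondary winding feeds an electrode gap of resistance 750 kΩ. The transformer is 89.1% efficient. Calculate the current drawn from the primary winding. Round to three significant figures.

I_p ≈ 0.272 A

V_s = 240 × 6380/232 = 6600.0 V.
I_s = V_s/R = 6600.0/750000 = 0.0088000 A.
P_out = V_s I_s = 6600.0 × 0.0088000 = 58.080 W.
P_in = P_out/η = 58.080/0.891 = 65.185 W.
I_p = P_in/V_p = 65.185/240 = 0.272 A.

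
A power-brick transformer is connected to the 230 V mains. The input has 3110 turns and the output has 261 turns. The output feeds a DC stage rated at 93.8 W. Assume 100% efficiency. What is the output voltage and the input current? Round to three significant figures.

V_out = V_in × N_out/N_in = 230 × 261/3110 = 19.302 V.
I_out = P/V_out = 93.8/19.302 = 4.8595 A.
I_in = I_out × N_out/N_in = 4.8595 × 261/3110 = 0.408 A.

V_out ≈ 19.3 V, I_in ≈ 0.408 A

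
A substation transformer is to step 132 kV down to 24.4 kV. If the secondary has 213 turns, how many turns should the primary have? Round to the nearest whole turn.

N_p = 1152 turns

N_p/N_s = V_p/V_s, so N_p = 213 × 132000/24400 = 1152.3 ≈ 1152 turns.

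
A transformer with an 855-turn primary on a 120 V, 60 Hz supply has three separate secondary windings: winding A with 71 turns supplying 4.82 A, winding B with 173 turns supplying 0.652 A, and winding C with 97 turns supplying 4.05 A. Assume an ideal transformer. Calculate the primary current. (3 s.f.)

V_A = 120 × 71/855 = 9.9649 V; V_B = 120 × 173/855 = 24.281 V; V_C = 120 × 97/855 = 13.614 V.
P_out = V_A I_A + V_B I_B + V_C I_C = 9.9649×4.82 + 24.281×0.652 + 13.614×4.05 = 48.031 + 15.831 + 55.137 = 119.00 W.
Ideal ⇒ P_in = P_out, so I_p = P_out/V_p = 119.00/120 = 0.992 A.

I_p ≈ 0.992 A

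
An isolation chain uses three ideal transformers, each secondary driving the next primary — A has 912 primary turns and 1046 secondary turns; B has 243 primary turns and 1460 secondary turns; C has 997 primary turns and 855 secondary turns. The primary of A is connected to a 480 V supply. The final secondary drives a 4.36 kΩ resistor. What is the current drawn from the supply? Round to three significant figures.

After A: V = 480.00 × 1046/912 = 550.53 V.
After B: V = 550.53 × 1460/243 = 3307.7 V.
After C: V = 3307.7 × 855/997 = 2836.6 V.
I_load = 2836.6/4360 = 0.65059 A, so P_out = 2836.6 × 0.65059 = 1845.5 W.
All ideal ⇒ P_in = P_out, so I_supply = 1845.5/480 = 3.84 A.

I_supply ≈ 3.84 A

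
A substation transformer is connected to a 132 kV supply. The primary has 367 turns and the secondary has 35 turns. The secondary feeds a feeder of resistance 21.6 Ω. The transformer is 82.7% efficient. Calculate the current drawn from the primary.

I_p ≈ 67.2 A

V_s = 132000 × 35/367 = 12589 V.
I_s = V_s/R = 12589/21.6 = 582.80 A.
P_out = V_s I_s = 12589 × 582.80 = 7.3367×10^6 W.
P_in = P_out/η = 7.3367×10^6/0.827 = 8.8714×10^6 W.
I_p = P_in/V_p = 8.8714×10^6/132000 = 67.2 A.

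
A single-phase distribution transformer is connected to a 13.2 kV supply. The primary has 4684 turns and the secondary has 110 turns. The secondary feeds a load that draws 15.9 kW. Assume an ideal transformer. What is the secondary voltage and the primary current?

V_s = V_p × N_s/N_p = 13200 × 110/4684 = 309.99 V.
I_s = P/V_s = 15900/309.99 = 51.292 A.
I_p = I_s × N_s/N_p = 51.292 × 110/4684 = 1.20 A.

V_s ≈ 310 V, I_p ≈ 1.20 A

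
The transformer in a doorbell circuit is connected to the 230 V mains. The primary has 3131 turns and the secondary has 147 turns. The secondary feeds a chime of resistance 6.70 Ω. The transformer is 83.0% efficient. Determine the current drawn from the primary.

V_s = 230 × 147/3131 = 10.798 V.
I_s = V_s/R = 10.798/6.70 = 1.6117 A.
P_out = V_s I_s = 10.798 × 1.6117 = 17.404 W.
P_in = P_out/η = 17.404/0.830 = 20.969 W.
I_p = P_in/V_p = 20.969/230 = 0.0912 A.

I_p ≈ 0.0912 A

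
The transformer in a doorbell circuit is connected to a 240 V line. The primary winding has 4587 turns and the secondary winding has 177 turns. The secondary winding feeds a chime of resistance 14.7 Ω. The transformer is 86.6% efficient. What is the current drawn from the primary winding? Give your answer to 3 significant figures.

I_p ≈ 0.0281 A

V_s = 240 × 177/4587 = 9.2610 V.
I_s = V_s/R = 9.2610/14.7 = 0.63000 A.
P_out = V_s I_s = 9.2610 × 0.63000 = 5.8344 W.
P_in = P_out/η = 5.8344/0.866 = 6.7372 W.
I_p = P_in/V_p = 6.7372/240 = 0.0281 A.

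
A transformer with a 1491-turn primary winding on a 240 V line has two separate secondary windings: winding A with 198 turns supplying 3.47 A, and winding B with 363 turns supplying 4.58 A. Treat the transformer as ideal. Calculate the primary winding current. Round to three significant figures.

I_p ≈ 1.58 A

V_A = 240 × 198/1491 = 31.871 V; V_B = 240 × 363/1491 = 58.431 V.
P_out = V_A I_A + V_B I_B = 31.871×3.47 + 58.431×4.58 = 110.59 + 267.61 = 378.21 W.
Ideal ⇒ P_in = P_out, so I_p = P_out/V_p = 378.21/240 = 1.58 A.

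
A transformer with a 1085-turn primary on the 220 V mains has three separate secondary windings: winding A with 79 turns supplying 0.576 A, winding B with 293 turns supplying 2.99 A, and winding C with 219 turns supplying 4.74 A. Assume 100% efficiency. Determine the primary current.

V_A = 220 × 79/1085 = 16.018 V; V_B = 220 × 293/1085 = 59.410 V; V_C = 220 × 219/1085 = 44.406 V.
P_out = V_A I_A + V_B I_B + V_C I_C = 16.018×0.576 + 59.410×2.99 + 44.406×4.74 = 9.2266 + 177.64 + 210.48 = 397.35 W.
Ideal ⇒ P_in = P_out, so I_p = P_out/V_p = 397.35/220 = 1.81 A.

I_p ≈ 1.81 A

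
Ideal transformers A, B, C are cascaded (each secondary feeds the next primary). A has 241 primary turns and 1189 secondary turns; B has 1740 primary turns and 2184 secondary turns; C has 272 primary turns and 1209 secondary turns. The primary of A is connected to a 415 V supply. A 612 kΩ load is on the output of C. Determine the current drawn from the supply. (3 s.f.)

After A: V = 415.00 × 1189/241 = 2047.4 V.
After B: V = 2047.4 × 2184/1740 = 2569.9 V.
After C: V = 2569.9 × 1209/272 = 11423 V.
I_load = 11423/612000 = 0.018665 A, so P_out = 11423 × 0.018665 = 213.20 W.
All ideal ⇒ P_in = P_out, so I_supply = 213.20/415 = 0.514 A.

I_supply ≈ 0.514 A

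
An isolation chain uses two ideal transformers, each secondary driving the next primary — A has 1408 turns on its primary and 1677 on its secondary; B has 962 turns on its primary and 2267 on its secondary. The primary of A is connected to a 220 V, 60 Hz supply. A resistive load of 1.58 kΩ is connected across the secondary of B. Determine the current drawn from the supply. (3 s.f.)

After A: V = 220.00 × 1677/1408 = 262.03 V.
After B: V = 262.03 × 2267/962 = 617.49 V.
I_load = 617.49/1580 = 0.39082 A, so P_out = 617.49 × 0.39082 = 241.32 W.
All ideal ⇒ P_in = P_out, so I_supply = 241.32/220 = 1.10 A.

I_supply ≈ 1.10 A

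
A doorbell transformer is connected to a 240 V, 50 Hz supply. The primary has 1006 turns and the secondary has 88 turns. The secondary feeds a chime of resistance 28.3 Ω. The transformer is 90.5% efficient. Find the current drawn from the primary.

I_p ≈ 0.0717 A

V_s = 240 × 88/1006 = 20.994 V.
I_s = V_s/R = 20.994/28.3 = 0.74184 A.
P_out = V_s I_s = 20.994 × 0.74184 = 15.574 W.
P_in = P_out/η = 15.574/0.905 = 17.209 W.
I_p = P_in/V_p = 17.209/240 = 0.0717 A.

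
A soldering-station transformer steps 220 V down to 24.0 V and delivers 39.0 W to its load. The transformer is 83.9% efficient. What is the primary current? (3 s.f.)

I_p ≈ 0.211 A

P_in = P_out/η = 39.0/0.839 = 46.484 W.
I_p = P_in/V_p = 46.484/220 = 0.211 A.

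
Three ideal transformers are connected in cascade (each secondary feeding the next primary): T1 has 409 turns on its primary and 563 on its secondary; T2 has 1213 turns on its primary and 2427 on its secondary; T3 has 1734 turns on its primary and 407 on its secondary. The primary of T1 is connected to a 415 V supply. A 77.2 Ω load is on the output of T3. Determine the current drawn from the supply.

I_supply ≈ 2.25 A

Secondary of T1: V = 415.00 × 563/409 = 571.26 V.
Secondary of T2: V = 571.26 × 2427/1213 = 1143.0 V.
Secondary of T3: V = 1143.0 × 407/1734 = 268.28 V.
I_load = 268.28/77.2 = 3.4751 A, so P_out = 268.28 × 3.4751 = 932.30 W.
All ideal ⇒ P_in = P_out, so I_supply = 932.30/415 = 2.25 A.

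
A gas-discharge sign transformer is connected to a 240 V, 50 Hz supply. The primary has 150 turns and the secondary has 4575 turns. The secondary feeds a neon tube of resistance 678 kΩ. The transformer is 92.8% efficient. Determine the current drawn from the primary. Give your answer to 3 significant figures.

I_p ≈ 0.355 A

V_s = 240 × 4575/150 = 7320.0 V.
I_s = V_s/R = 7320.0/678000 = 0.010796 A.
P_out = V_s I_s = 7320.0 × 0.010796 = 79.030 W.
P_in = P_out/η = 79.030/0.928 = 85.162 W.
I_p = P_in/V_p = 85.162/240 = 0.355 A.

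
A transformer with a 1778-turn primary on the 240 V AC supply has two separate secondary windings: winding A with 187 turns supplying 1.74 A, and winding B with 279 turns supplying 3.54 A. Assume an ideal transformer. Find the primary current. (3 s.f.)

V_A = 240 × 187/1778 = 25.242 V; V_B = 240 × 279/1778 = 37.660 V.
P_out = V_A I_A + V_B I_B = 25.242×1.74 + 37.660×3.54 = 43.921 + 133.32 = 177.24 W.
Ideal ⇒ P_in = P_out, so I_p = P_out/V_p = 177.24/240 = 0.738 A.

I_p ≈ 0.738 A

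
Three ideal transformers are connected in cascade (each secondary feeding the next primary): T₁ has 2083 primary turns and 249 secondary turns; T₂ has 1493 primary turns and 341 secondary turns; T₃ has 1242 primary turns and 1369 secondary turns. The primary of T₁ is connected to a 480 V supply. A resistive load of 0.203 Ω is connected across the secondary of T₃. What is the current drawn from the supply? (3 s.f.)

Secondary of T₁: V = 480.00 × 249/2083 = 57.379 V.
Secondary of T₂: V = 57.379 × 341/1493 = 13.105 V.
Secondary of T₃: V = 13.105 × 1369/1242 = 14.445 V.
I_load = 14.445/0.203 = 71.159 A, so P_out = 14.445 × 71.159 = 1027.9 W.
All ideal ⇒ P_in = P_out, so I_supply = 1027.9/480 = 2.14 A.

I_supply ≈ 2.14 A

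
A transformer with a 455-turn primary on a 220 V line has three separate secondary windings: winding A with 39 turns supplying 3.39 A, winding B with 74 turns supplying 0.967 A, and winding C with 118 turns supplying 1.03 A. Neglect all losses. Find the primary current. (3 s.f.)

I_p ≈ 0.715 A

V_A = 220 × 39/455 = 18.857 V; V_B = 220 × 74/455 = 35.780 V; V_C = 220 × 118/455 = 57.055 V.
P_out = V_A I_A + V_B I_B + V_C I_C = 18.857×3.39 + 35.780×0.967 + 57.055×1.03 = 63.926 + 34.599 + 58.767 = 157.29 W.
Ideal ⇒ P_in = P_out, so I_p = P_out/V_p = 157.29/220 = 0.715 A.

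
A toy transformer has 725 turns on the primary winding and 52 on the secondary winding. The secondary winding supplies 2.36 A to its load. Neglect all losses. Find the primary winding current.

I_p ≈ 0.169 A

For an ideal transformer I_p/I_s = N_s/N_p, so I_p = 2.36 × 52/725 = 0.169 A.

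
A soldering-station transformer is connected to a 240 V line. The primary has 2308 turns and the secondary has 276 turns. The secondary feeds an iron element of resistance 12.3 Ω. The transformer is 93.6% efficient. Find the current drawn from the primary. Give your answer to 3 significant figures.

I_p ≈ 0.298 A

V_s = 240 × 276/2308 = 28.700 V.
I_s = V_s/R = 28.700/12.3 = 2.3333 A.
P_out = V_s I_s = 28.700 × 2.3333 = 66.967 W.
P_in = P_out/η = 66.967/0.936 = 71.546 W.
I_p = P_in/V_p = 71.546/240 = 0.298 A.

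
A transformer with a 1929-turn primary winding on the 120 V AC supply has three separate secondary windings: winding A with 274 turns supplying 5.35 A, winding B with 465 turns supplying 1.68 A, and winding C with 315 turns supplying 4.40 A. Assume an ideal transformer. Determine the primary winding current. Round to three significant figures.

I_p ≈ 1.88 A

V_A = 120 × 274/1929 = 17.045 V; V_B = 120 × 465/1929 = 28.927 V; V_C = 120 × 315/1929 = 19.596 V.
P_out = V_A I_A + V_B I_B + V_C I_C = 17.045×5.35 + 28.927×1.68 + 19.596×4.40 = 91.191 + 48.597 + 86.221 = 226.01 W.
Ideal ⇒ P_in = P_out, so I_p = P_out/V_p = 226.01/120 = 1.88 A.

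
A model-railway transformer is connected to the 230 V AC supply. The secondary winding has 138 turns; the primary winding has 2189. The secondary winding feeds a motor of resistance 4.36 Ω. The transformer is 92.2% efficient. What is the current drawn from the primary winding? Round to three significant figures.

V_s = 230 × 138/2189 = 14.500 V.
I_s = V_s/R = 14.500/4.36 = 3.3256 A.
P_out = V_s I_s = 14.500 × 3.3256 = 48.221 W.
P_in = P_out/η = 48.221/0.922 = 52.300 W.
I_p = P_in/V_p = 52.300/230 = 0.227 A.

I_p ≈ 0.227 A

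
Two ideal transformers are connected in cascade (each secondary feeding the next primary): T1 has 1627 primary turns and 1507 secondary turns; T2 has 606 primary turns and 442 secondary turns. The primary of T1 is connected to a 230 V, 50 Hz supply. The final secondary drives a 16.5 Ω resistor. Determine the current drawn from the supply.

Secondary of T1: V = 230.00 × 1507/1627 = 213.04 V.
Secondary of T2: V = 213.04 × 442/606 = 155.38 V.
I_load = 155.38/16.5 = 9.4171 A, so P_out = 155.38 × 9.4171 = 1463.3 W.
All ideal ⇒ P_in = P_out, so I_supply = 1463.3/230 = 6.36 A.

I_supply ≈ 6.36 A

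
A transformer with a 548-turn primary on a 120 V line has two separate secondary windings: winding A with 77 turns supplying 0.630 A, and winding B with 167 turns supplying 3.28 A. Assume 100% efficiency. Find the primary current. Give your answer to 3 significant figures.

V_A = 120 × 77/548 = 16.861 V; V_B = 120 × 167/548 = 36.569 V.
P_out = V_A I_A + V_B I_B = 16.861×0.630 + 36.569×3.28 = 10.623 + 119.95 = 130.57 W.
Ideal ⇒ P_in = P_out, so I_p = P_out/V_p = 130.57/120 = 1.09 A.

I_p ≈ 1.09 A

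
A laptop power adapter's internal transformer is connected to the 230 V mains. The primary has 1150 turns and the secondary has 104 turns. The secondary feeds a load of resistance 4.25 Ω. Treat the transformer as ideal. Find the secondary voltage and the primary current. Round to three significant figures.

V_s = V_p × N_s/N_p = 230 × 104/1150 = 20.800 V.
I_s = V_s/R = 20.800/4.25 = 4.8941 A.
I_p = I_s × N_s/N_p = 4.8941 × 104/1150 = 0.443 A.

V_s ≈ 20.8 V, I_p ≈ 0.443 A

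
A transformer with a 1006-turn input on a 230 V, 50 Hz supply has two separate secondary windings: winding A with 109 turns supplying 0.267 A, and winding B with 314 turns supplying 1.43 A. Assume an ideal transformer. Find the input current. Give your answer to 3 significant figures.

I_in ≈ 0.475 A

V_A = 230 × 109/1006 = 24.920 V; V_B = 230 × 314/1006 = 71.789 V.
P_out = V_A I_A + V_B I_B = 24.920×0.267 + 71.789×1.43 = 6.6538 + 102.66 = 109.31 W.
Ideal ⇒ P_in = P_out, so I_in = P_out/V_in = 109.31/230 = 0.475 A.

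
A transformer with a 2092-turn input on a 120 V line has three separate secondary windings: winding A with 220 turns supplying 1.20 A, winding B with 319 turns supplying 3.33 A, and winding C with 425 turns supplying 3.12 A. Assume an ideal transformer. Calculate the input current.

I_in ≈ 1.27 A

V_A = 120 × 220/2092 = 12.620 V; V_B = 120 × 319/2092 = 18.298 V; V_C = 120 × 425/2092 = 24.379 V.
P_out = V_A I_A + V_B I_B + V_C I_C = 12.620×1.20 + 18.298×3.33 + 24.379×3.12 = 15.143 + 60.933 + 76.061 = 152.14 W.
Ideal ⇒ P_in = P_out, so I_in = P_out/V_in = 152.14/120 = 1.27 A.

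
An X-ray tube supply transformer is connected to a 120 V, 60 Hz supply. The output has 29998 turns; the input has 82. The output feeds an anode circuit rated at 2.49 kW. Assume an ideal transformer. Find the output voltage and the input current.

V_out ≈ 43900 V, I_in ≈ 20.8 A

V_out = V_in × N_out/N_in = 120 × 29998/82 = 43900 V.
I_out = P/V_out = 2490/43900 = 0.056720 A.
I_in = I_out × N_out/N_in = 0.056720 × 29998/82 = 20.8 A.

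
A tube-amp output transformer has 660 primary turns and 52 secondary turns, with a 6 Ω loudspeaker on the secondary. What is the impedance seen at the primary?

Z_p ≈ 967 Ω

Z_p = (N_p/N_s)² × Z_s = (660/52)² × 6 = 967 Ω.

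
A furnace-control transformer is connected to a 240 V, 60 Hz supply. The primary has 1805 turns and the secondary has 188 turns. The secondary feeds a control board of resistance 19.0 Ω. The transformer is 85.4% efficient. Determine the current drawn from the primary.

V_s = 240 × 188/1805 = 24.997 V.
I_s = V_s/R = 24.997/19.0 = 1.3156 A.
P_out = V_s I_s = 24.997 × 1.3156 = 32.887 W.
P_in = P_out/η = 32.887/0.854 = 38.510 W.
I_p = P_in/V_p = 38.510/240 = 0.160 A.

I_p ≈ 0.160 A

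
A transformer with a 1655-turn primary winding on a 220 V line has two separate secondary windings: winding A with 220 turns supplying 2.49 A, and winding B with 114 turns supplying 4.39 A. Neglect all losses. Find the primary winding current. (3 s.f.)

V_A = 220 × 220/1655 = 29.245 V; V_B = 220 × 114/1655 = 15.154 V.
P_out = V_A I_A + V_B I_B = 29.245×2.49 + 15.154×4.39 = 72.819 + 66.526 = 139.35 W.
Ideal ⇒ P_in = P_out, so I_p = P_out/V_p = 139.35/220 = 0.633 A.

I_p ≈ 0.633 A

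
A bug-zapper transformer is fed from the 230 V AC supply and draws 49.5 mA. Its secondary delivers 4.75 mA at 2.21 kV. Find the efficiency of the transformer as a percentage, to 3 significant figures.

P_in = 230 × 0.0495 = 11.3850 W.
P_out = 2210 × 0.00475 = 10.4975 W.
η = P_out/P_in = 10.4975/11.3850 = 0.922.

η ≈ 92.2%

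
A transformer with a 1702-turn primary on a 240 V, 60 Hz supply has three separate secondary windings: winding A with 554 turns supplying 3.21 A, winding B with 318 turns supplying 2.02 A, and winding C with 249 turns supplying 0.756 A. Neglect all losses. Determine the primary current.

V_A = 240 × 554/1702 = 78.120 V; V_B = 240 × 318/1702 = 44.841 V; V_C = 240 × 249/1702 = 35.112 V.
P_out = V_A I_A + V_B I_B + V_C I_C = 78.120×3.21 + 44.841×2.02 + 35.112×0.756 = 250.76 + 90.580 + 26.544 = 367.89 W.
Ideal ⇒ P_in = P_out, so I_p = P_out/V_p = 367.89/240 = 1.53 A.

I_p ≈ 1.53 A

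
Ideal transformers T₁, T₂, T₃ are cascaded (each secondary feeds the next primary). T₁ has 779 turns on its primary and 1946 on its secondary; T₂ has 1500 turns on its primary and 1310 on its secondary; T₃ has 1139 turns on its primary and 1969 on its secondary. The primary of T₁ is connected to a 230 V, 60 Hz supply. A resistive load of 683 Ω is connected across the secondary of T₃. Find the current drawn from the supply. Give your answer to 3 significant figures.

After T₁: V = 230.00 × 1946/779 = 574.56 V.
After T₂: V = 574.56 × 1310/1500 = 501.78 V.
After T₃: V = 501.78 × 1969/1139 = 867.43 V.
I_load = 867.43/683 = 1.2700 A, so P_out = 867.43 × 1.2700 = 1101.7 W.
All ideal ⇒ P_in = P_out, so I_supply = 1101.7/230 = 4.79 A.

I_supply ≈ 4.79 A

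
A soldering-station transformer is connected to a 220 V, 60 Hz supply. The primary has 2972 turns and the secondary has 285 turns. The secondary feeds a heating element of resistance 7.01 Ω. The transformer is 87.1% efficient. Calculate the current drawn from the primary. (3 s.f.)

V_s = 220 × 285/2972 = 21.097 V.
I_s = V_s/R = 21.097/7.01 = 3.0095 A.
P_out = V_s I_s = 21.097 × 3.0095 = 63.492 W.
P_in = P_out/η = 63.492/0.871 = 72.896 W.
I_p = P_in/V_p = 72.896/220 = 0.331 A.

I_p ≈ 0.331 A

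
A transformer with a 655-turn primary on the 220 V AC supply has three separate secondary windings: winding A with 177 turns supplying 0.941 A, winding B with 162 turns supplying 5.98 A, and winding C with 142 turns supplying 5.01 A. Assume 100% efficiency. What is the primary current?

V_A = 220 × 177/655 = 59.450 V; V_B = 220 × 162/655 = 54.412 V; V_C = 220 × 142/655 = 47.695 V.
P_out = V_A I_A + V_B I_B + V_C I_C = 59.450×0.941 + 54.412×5.98 + 47.695×5.01 = 55.943 + 325.39 + 238.95 = 620.28 W.
Ideal ⇒ P_in = P_out, so I_p = P_out/V_p = 620.28/220 = 2.82 A.

I_p ≈ 2.82 A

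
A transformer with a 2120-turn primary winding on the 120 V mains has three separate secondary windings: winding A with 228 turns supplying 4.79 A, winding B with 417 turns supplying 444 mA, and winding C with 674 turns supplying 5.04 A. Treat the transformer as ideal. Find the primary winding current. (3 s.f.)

I_p ≈ 2.20 A

V_A = 120 × 228/2120 = 12.906 V; V_B = 120 × 417/2120 = 23.604 V; V_C = 120 × 674/2120 = 38.151 V.
P_out = V_A I_A + V_B I_B + V_C I_C = 12.906×4.79 + 23.604×0.444 + 38.151×5.04 = 61.818 + 10.480 + 192.28 = 264.58 W.
Ideal ⇒ P_in = P_out, so I_p = P_out/V_p = 264.58/120 = 2.20 A.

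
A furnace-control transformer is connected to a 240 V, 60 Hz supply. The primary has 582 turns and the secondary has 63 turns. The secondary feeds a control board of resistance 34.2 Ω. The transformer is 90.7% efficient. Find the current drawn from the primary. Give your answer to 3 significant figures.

I_p ≈ 0.0907 A

V_s = 240 × 63/582 = 25.979 V.
I_s = V_s/R = 25.979/34.2 = 0.75963 A.
P_out = V_s I_s = 25.979 × 0.75963 = 19.735 W.
P_in = P_out/η = 19.735/0.907 = 21.758 W.
I_p = P_in/V_p = 21.758/240 = 0.0907 A.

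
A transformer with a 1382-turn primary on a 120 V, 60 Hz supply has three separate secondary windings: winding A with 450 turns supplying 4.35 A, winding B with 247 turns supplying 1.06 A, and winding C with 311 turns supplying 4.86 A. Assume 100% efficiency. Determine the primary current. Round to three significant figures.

V_A = 120 × 450/1382 = 39.074 V; V_B = 120 × 247/1382 = 21.447 V; V_C = 120 × 311/1382 = 27.004 V.
P_out = V_A I_A + V_B I_B + V_C I_C = 39.074×4.35 + 21.447×1.06 + 27.004×4.86 = 169.97 + 22.734 + 131.24 = 323.95 W.
Ideal ⇒ P_in = P_out, so I_p = P_out/V_p = 323.95/120 = 2.70 A.

I_p ≈ 2.70 A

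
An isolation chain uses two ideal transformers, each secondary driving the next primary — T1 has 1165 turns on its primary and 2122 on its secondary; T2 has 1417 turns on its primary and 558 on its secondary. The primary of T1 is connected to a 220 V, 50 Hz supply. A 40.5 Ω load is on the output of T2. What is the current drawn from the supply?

I_supply ≈ 2.79 A

After T1: V = 220.00 × 2122/1165 = 400.72 V.
After T2: V = 400.72 × 558/1417 = 157.80 V.
I_load = 157.80/40.5 = 3.8963 A, so P_out = 157.80 × 3.8963 = 614.83 W.
All ideal ⇒ P_in = P_out, so I_supply = 614.83/220 = 2.79 A.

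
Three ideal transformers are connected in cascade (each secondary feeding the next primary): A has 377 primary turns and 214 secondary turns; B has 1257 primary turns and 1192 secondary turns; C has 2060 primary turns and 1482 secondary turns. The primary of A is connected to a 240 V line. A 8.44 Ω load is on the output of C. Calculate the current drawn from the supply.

Secondary of A: V = 240.00 × 214/377 = 136.23 V.
Secondary of B: V = 136.23 × 1192/1257 = 129.19 V.
Secondary of C: V = 129.19 × 1482/2060 = 92.941 V.
I_load = 92.941/8.44 = 11.012 A, so P_out = 92.941 × 11.012 = 1023.5 W.
All ideal ⇒ P_in = P_out, so I_supply = 1023.5/240 = 4.26 A.

I_supply ≈ 4.26 A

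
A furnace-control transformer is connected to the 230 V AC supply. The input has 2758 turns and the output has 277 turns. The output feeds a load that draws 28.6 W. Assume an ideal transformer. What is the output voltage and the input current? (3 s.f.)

V_out ≈ 23.1 V, I_in ≈ 0.124 A

V_out = V_in × N_out/N_in = 230 × 277/2758 = 23.100 V.
I_out = P/V_out = 28.6/23.100 = 1.2381 A.
I_in = I_out × N_out/N_in = 1.2381 × 277/2758 = 0.124 A.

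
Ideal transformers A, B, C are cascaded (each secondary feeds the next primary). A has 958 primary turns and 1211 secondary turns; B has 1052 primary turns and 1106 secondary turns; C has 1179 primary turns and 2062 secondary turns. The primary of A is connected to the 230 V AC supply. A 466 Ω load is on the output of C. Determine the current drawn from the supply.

Secondary of A: V = 230.00 × 1211/958 = 290.74 V.
Secondary of B: V = 290.74 × 1106/1052 = 305.67 V.
Secondary of C: V = 305.67 × 2062/1179 = 534.59 V.
I_load = 534.59/466 = 1.1472 A, so P_out = 534.59 × 1.1472 = 613.28 W.
All ideal ⇒ P_in = P_out, so I_supply = 613.28/230 = 2.67 A.

I_supply ≈ 2.67 A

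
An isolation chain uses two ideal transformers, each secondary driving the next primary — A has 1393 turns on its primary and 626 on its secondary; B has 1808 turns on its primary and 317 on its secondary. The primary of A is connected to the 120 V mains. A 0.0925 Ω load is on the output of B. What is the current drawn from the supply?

I_supply ≈ 8.05 A

Secondary of A: V = 120.00 × 626/1393 = 53.927 V.
Secondary of B: V = 53.927 × 317/1808 = 9.4551 V.
I_load = 9.4551/0.0925 = 102.22 A, so P_out = 9.4551 × 102.22 = 966.47 W.
All ideal ⇒ P_in = P_out, so I_supply = 966.47/120 = 8.05 A.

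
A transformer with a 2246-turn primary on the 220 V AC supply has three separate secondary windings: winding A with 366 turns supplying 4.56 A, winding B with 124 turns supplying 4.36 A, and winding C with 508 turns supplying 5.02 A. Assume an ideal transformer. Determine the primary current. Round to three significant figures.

I_p ≈ 2.12 A

V_A = 220 × 366/2246 = 35.850 V; V_B = 220 × 124/2246 = 12.146 V; V_C = 220 × 508/2246 = 49.760 V.
P_out = V_A I_A + V_B I_B + V_C I_C = 35.850×4.56 + 12.146×4.36 + 49.760×5.02 = 163.48 + 52.957 + 249.79 = 466.23 W.
Ideal ⇒ P_in = P_out, so I_p = P_out/V_p = 466.23/220 = 2.12 A.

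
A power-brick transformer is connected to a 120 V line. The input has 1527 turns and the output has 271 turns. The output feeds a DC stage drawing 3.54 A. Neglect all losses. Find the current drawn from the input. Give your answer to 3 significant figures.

I_in ≈ 0.628 A

For an ideal transformer I_in N_in = I_out N_out, so I_in = 3.54 × 271/1527 = 0.628 A.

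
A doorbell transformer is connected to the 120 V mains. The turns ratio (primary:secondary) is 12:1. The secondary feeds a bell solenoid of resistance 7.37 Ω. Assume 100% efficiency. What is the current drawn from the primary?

I_p ≈ 0.113 A

V_s = V_p × N_s/N_p = 120 × 1/12 = 10.000 V.
I_s = V_s/R = 10.000/7.37 = 1.3569 A.
For an ideal transformer I_p N_p = I_s N_s, so I_p = 1.3569 × 1/12 = 0.113 A.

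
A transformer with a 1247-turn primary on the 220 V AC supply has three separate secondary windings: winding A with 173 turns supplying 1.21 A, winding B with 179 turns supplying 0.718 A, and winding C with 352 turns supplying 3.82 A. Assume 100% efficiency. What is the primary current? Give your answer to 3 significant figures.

V_A = 220 × 173/1247 = 30.521 V; V_B = 220 × 179/1247 = 31.580 V; V_C = 220 × 352/1247 = 62.101 V.
P_out = V_A I_A + V_B I_B + V_C I_C = 30.521×1.21 + 31.580×0.718 + 62.101×3.82 = 36.931 + 22.674 + 237.23 = 296.83 W.
Ideal ⇒ P_in = P_out, so I_p = P_out/V_p = 296.83/220 = 1.35 A.

I_p ≈ 1.35 A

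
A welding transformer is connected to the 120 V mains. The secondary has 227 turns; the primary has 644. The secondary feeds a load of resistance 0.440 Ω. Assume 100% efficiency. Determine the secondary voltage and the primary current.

V_s = V_p × N_s/N_p = 120 × 227/644 = 42.298 V.
I_s = V_s/R = 42.298/0.440 = 96.132 A.
I_p = I_s × N_s/N_p = 96.132 × 227/644 = 33.9 A.

V_s ≈ 42.3 V, I_p ≈ 33.9 A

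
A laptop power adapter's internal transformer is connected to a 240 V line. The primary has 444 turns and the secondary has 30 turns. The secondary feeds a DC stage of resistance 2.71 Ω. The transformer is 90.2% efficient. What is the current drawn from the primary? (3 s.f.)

V_s = 240 × 30/444 = 16.216 V.
I_s = V_s/R = 16.216/2.71 = 5.9838 A.
P_out = V_s I_s = 16.216 × 5.9838 = 97.035 W.
P_in = P_out/η = 97.035/0.902 = 107.58 W.
I_p = P_in/V_p = 107.58/240 = 0.448 A.

I_p ≈ 0.448 A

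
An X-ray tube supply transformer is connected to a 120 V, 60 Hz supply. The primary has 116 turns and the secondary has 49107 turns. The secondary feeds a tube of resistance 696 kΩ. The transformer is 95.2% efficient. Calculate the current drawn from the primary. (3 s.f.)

V_s = 120 × 49107/116 = 50800 V.
I_s = V_s/R = 50800/696000 = 0.072989 A.
P_out = V_s I_s = 50800 × 0.072989 = 3707.9 W.
P_in = P_out/η = 3707.9/0.952 = 3894.8 W.
I_p = P_in/V_p = 3894.8/120 = 32.5 A.

I_p ≈ 32.5 A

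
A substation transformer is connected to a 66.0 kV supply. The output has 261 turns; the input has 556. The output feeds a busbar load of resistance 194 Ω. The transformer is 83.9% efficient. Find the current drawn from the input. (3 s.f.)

I_in ≈ 89.4 A

V_out = 66000 × 261/556 = 30982 V.
I_out = V_out/R = 30982/194 = 159.70 A.
P_out = V_out I_out = 30982 × 159.70 = 4.9479×10^6 W.
P_in = P_out/η = 4.9479×10^6/0.839 = 5.8973×10^6 W.
I_in = P_in/V_in = 5.8973×10^6/66000 = 89.4 A.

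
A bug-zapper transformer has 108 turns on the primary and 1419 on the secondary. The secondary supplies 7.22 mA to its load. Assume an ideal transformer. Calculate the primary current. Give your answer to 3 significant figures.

For an ideal transformer I_p/I_s = N_s/N_p, so I_p = 0.00722 × 1419/108 = 0.0949 A.

I_p ≈ 0.0949 A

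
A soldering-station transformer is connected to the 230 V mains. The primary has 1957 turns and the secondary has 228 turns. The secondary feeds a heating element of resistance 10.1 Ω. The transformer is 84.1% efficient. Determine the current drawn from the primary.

I_p ≈ 0.368 A

V_s = 230 × 228/1957 = 26.796 V.
I_s = V_s/R = 26.796/10.1 = 2.6531 A.
P_out = V_s I_s = 26.796 × 2.6531 = 71.092 W.
P_in = P_out/η = 71.092/0.841 = 84.533 W.
I_p = P_in/V_p = 84.533/230 = 0.368 A.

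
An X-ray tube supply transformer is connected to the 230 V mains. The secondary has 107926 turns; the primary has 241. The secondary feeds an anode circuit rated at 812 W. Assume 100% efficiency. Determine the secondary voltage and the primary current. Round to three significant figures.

V_s ≈ 103000 V, I_p ≈ 3.53 A

V_s = V_p × N_s/N_p = 230 × 107926/241 = 103000 V.
I_s = P/V_s = 812/103000 = 0.0078835 A.
I_p = I_s × N_s/N_p = 0.0078835 × 107926/241 = 3.53 A.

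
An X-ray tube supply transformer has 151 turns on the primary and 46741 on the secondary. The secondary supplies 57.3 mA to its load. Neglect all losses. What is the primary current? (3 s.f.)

For an ideal transformer I_p/I_s = N_s/N_p, so I_p = 0.0573 × 46741/151 = 17.7 A.

I_p ≈ 17.7 A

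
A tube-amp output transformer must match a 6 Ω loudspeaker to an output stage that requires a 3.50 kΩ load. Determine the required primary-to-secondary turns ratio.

N_p/N_s ≈ 24.2

Z_p/Z_s = (N_p/N_s)², so N_p/N_s = √(3500/6) = √583 = 24.2.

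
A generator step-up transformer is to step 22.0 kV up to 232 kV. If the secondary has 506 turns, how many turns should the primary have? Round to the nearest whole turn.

N_p/N_s = V_p/V_s, so N_p = 506 × 22000/232000 = 48.0 ≈ 48 turns.

N_p = 48 turns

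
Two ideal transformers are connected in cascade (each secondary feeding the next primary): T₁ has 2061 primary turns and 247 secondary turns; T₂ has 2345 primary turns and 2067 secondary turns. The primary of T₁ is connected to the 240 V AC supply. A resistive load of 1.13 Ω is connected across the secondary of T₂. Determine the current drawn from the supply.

I_supply ≈ 2.37 A

Secondary of T₁: V = 240.00 × 247/2061 = 28.763 V.
Secondary of T₂: V = 28.763 × 2067/2345 = 25.353 V.
I_load = 25.353/1.13 = 22.436 A, so P_out = 25.353 × 22.436 = 568.82 W.
All ideal ⇒ P_in = P_out, so I_supply = 568.82/240 = 2.37 A.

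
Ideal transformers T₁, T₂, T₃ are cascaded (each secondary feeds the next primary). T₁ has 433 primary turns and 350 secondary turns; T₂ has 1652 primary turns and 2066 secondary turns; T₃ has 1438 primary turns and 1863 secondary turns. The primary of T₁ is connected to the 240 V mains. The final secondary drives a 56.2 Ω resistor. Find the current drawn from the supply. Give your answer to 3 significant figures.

Secondary of T₁: V = 240.00 × 350/433 = 194.00 V.
Secondary of T₂: V = 194.00 × 2066/1652 = 242.61 V.
Secondary of T₃: V = 242.61 × 1863/1438 = 314.32 V.
I_load = 314.32/56.2 = 5.5928 A, so P_out = 314.32 × 5.5928 = 1757.9 W.
All ideal ⇒ P_in = P_out, so I_supply = 1757.9/240 = 7.32 A.

I_supply ≈ 7.32 A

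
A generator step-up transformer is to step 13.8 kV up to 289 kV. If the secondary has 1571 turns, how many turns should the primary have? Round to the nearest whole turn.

N_p/N_s = V_p/V_s, so N_p = 1571 × 13800/289000 = 75.0 ≈ 75 turns.

N_p = 75 turns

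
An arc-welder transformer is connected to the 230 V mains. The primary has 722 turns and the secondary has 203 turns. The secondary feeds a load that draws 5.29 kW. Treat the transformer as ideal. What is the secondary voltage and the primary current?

V_s ≈ 64.7 V, I_p ≈ 23.0 A

V_s = V_p × N_s/N_p = 230 × 203/722 = 64.668 V.
I_s = P/V_s = 5290/64.668 = 81.803 A.
I_p = I_s × N_s/N_p = 81.803 × 203/722 = 23.0 A.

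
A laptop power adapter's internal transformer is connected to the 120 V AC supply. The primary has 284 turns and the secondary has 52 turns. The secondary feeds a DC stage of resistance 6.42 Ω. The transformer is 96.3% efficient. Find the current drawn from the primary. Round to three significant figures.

V_s = 120 × 52/284 = 21.972 V.
I_s = V_s/R = 21.972/6.42 = 3.4224 A.
P_out = V_s I_s = 21.972 × 3.4224 = 75.196 W.
P_in = P_out/η = 75.196/0.963 = 78.086 W.
I_p = P_in/V_p = 78.086/120 = 0.651 A.

I_p ≈ 0.651 A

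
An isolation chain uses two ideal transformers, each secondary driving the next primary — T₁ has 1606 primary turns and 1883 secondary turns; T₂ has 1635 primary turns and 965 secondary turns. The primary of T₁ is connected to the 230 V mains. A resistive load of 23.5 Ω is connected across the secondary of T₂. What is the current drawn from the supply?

I_supply ≈ 4.69 A

Secondary of T₁: V = 230.00 × 1883/1606 = 269.67 V.
Secondary of T₂: V = 269.67 × 965/1635 = 159.16 V.
I_load = 159.16/23.5 = 6.7729 A, so P_out = 159.16 × 6.7729 = 1078.0 W.
All ideal ⇒ P_in = P_out, so I_supply = 1078.0/230 = 4.69 A.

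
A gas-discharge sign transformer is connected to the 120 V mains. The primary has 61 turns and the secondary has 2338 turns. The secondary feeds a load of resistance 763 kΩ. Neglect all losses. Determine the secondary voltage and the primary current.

V_s ≈ 4600 V, I_p ≈ 0.231 A

V_s = V_p × N_s/N_p = 120 × 2338/61 = 4599.3 V.
I_s = V_s/R = 4599.3/763000 = 0.0060280 A.
I_p = I_s × N_s/N_p = 0.0060280 × 2338/61 = 0.231 A.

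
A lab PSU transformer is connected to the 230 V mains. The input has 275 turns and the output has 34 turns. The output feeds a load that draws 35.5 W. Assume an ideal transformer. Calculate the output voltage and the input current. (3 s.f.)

V_out ≈ 28.4 V, I_in ≈ 0.154 A

V_out = V_in × N_out/N_in = 230 × 34/275 = 28.436 V.
I_out = P/V_out = 35.5/28.436 = 1.2484 A.
I_in = I_out × N_out/N_in = 1.2484 × 34/275 = 0.154 A.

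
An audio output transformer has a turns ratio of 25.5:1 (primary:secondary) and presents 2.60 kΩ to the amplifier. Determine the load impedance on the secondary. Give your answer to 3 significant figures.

Z_s ≈ 4.00 Ω

Z_s = Z_p/(N_p/N_s)² = 2600/25.5² = 4.00 Ω.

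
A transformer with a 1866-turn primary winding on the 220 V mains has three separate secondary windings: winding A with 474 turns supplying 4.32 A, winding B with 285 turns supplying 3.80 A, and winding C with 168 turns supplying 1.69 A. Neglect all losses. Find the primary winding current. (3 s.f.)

V_A = 220 × 474/1866 = 55.884 V; V_B = 220 × 285/1866 = 33.601 V; V_C = 220 × 168/1866 = 19.807 V.
P_out = V_A I_A + V_B I_B + V_C I_C = 55.884×4.32 + 33.601×3.80 + 19.807×1.69 = 241.42 + 127.68 + 33.474 = 402.58 W.
Ideal ⇒ P_in = P_out, so I_p = P_out/V_p = 402.58/220 = 1.83 A.

I_p ≈ 1.83 A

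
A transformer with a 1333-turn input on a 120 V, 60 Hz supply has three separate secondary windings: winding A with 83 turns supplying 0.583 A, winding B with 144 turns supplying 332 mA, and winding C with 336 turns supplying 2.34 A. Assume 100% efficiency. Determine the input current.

I_in ≈ 0.662 A

V_A = 120 × 83/1333 = 7.4719 V; V_B = 120 × 144/1333 = 12.963 V; V_C = 120 × 336/1333 = 30.248 V.
P_out = V_A I_A + V_B I_B + V_C I_C = 7.4719×0.583 + 12.963×0.332 + 30.248×2.34 = 4.3561 + 4.3038 + 70.779 = 79.439 W.
Ideal ⇒ P_in = P_out, so I_in = P_out/V_in = 79.439/120 = 0.662 A.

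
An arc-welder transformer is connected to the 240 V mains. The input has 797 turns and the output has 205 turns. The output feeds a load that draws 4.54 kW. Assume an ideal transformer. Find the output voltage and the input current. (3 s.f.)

V_out = V_in × N_out/N_in = 240 × 205/797 = 61.731 V.
I_out = P/V_out = 4540/61.731 = 73.544 A.
I_in = I_out × N_out/N_in = 73.544 × 205/797 = 18.9 A.

V_out ≈ 61.7 V, I_in ≈ 18.9 A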